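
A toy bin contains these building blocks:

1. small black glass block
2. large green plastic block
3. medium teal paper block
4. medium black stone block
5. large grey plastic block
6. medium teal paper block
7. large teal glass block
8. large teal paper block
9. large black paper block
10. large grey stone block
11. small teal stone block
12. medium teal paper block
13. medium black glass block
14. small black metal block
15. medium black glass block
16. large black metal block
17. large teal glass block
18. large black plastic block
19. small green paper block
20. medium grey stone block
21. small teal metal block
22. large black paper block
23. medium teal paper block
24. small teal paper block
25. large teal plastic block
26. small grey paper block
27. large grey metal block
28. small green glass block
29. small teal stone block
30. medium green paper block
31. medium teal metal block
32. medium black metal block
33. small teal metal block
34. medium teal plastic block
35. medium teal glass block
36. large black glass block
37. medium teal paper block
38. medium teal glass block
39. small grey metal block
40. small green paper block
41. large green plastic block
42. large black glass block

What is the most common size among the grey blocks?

Counts by size (restricted to grey blocks): large 3, small 2, medium 1.
The maximum is 3, held uniquely by large.

large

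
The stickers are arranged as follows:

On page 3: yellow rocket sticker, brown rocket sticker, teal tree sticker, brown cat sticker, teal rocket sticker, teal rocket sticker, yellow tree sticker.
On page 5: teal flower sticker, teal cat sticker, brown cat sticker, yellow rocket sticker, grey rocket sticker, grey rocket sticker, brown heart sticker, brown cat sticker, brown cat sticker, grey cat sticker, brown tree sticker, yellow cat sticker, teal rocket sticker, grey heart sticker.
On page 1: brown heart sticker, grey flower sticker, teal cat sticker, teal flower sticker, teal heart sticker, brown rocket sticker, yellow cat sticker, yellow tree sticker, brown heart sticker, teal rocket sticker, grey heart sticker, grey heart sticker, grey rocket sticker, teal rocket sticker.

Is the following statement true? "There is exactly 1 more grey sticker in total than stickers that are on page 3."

There are 8 grey stickers.
There are 7 stickers on page 3.
The claim requires 8 − 7 (= 1) to equal 1, which holds.

True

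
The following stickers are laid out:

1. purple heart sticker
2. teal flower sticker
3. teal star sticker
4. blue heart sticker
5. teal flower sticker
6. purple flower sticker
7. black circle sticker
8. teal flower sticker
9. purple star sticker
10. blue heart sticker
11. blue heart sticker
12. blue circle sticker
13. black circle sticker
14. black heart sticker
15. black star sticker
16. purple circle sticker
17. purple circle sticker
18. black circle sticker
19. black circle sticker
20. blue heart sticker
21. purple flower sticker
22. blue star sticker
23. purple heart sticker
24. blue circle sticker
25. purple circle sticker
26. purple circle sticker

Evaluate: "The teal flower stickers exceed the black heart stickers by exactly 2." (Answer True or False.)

teal flower stickers: 3.
black heart stickers: 1.
The claim requires 3 − 1 (= 2) to equal 2, which holds.

True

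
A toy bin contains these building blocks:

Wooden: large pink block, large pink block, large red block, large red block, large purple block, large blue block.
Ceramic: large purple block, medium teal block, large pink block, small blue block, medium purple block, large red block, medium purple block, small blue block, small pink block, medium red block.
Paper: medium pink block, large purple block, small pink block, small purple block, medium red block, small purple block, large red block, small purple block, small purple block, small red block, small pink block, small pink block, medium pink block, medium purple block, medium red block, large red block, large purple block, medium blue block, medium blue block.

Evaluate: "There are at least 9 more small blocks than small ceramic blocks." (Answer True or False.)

small blocks: 11.
small ceramic blocks: 3.
The claim requires 11 − 3 = 8 ≥ 9, which does not hold.

False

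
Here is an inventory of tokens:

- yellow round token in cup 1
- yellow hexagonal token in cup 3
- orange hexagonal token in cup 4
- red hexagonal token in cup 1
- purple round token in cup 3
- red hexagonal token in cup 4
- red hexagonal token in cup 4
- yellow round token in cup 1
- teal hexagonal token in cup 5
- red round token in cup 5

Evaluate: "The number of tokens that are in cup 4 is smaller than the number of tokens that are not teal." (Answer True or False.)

There are 3 tokens in cup 4.
There are 9 tokens that are not teal.
The claim requires 3 < 9, which holds.

True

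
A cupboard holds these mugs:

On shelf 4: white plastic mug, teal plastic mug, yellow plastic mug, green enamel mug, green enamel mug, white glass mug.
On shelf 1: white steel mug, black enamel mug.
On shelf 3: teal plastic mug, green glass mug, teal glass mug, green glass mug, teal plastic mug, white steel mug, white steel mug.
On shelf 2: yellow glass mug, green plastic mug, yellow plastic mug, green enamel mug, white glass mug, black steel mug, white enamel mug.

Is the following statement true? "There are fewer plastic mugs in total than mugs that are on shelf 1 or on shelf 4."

True

There are 7 plastic mugs.
There are 8 mugs on shelf 1 or on shelf 4.
The claim requires 7 < 8, which holds.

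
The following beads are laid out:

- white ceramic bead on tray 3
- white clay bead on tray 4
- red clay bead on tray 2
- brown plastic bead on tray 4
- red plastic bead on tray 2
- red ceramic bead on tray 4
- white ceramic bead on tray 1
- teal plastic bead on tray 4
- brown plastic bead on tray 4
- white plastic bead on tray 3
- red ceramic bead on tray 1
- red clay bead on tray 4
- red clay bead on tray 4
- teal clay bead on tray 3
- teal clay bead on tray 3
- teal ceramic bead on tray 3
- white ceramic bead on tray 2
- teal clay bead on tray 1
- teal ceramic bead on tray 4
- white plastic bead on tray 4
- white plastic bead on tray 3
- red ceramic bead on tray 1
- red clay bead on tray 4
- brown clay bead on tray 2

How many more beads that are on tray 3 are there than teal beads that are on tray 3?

beads on tray 3: 6.
teal beads on tray 3: 3.
6 − 3 = 3.

3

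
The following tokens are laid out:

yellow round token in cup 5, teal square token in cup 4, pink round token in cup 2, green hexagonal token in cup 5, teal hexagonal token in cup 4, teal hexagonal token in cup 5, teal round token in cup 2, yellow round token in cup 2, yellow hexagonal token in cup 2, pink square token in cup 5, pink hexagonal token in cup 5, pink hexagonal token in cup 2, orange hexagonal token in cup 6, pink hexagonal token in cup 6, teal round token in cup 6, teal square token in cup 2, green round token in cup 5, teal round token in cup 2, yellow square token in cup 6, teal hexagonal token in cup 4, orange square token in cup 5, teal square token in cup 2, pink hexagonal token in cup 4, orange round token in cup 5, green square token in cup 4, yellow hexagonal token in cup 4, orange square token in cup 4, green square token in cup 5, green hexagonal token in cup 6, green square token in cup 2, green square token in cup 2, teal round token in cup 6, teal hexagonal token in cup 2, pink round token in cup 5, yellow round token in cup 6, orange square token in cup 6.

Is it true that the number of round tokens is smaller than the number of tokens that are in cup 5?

round tokens: 11.
tokens in cup 5: 10.
The claim requires 11 < 10, which does not hold.

False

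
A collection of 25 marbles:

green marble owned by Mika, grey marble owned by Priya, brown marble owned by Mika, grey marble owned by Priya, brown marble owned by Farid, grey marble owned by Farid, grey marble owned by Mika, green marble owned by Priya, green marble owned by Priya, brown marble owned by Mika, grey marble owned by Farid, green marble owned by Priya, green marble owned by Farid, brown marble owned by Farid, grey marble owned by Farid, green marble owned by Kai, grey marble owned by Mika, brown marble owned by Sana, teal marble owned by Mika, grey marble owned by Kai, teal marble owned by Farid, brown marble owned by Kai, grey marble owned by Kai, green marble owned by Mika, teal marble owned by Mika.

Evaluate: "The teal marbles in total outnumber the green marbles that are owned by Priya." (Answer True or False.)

False

teal marbles: 3.
green marbles owned by Priya: 3.
The claim requires 3 > 3, which does not hold.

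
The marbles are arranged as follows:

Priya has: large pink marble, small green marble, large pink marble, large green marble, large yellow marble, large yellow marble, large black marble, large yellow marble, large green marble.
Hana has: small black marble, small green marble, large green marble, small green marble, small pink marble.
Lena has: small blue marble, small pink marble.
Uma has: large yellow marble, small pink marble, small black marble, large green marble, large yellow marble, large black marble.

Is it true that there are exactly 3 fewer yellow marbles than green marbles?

|yellow marbles| = 5.
|green marbles| = 7.
The claim requires 7 − 5 (= 2) to equal 3, which does not hold.

False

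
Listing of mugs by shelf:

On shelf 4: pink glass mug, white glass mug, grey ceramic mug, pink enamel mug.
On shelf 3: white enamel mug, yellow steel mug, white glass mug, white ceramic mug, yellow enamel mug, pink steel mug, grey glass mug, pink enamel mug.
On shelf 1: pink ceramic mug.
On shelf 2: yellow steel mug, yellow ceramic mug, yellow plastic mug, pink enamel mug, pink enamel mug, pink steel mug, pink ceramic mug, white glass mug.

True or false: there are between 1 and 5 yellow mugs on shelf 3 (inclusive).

True

There are 2 yellow mugs on shelf 3.
The claim requires 1 ≤ 2 ≤ 5, which holds.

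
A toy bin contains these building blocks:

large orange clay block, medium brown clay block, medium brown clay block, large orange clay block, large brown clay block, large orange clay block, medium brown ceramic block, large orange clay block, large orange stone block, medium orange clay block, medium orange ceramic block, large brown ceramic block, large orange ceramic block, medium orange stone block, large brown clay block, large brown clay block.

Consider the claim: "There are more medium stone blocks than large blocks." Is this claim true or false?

|medium stone blocks| = 1.
|large blocks| = 10.
The claim requires 1 > 10, which does not hold.

False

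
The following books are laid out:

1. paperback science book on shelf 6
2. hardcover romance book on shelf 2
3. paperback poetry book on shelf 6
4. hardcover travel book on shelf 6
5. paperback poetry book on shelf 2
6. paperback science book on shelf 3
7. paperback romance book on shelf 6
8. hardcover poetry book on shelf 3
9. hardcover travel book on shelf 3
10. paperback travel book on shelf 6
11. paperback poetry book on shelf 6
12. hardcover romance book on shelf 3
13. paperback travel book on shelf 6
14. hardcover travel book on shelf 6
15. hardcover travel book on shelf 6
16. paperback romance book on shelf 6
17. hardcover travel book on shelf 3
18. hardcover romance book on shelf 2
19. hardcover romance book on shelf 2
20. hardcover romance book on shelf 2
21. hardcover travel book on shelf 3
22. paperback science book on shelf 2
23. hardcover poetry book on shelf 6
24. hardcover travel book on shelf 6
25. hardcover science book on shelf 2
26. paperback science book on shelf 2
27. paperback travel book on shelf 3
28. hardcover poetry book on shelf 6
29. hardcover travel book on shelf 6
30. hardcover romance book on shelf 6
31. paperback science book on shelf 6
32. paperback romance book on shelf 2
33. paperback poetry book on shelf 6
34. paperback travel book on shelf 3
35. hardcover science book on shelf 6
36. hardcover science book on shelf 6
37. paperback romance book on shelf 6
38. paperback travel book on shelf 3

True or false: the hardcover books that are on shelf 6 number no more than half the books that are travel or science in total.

hardcover books on shelf 6: 10.
books that are travel or science: 21.
The claim requires 2 × 10 = 20 ≤ 21, which holds.

True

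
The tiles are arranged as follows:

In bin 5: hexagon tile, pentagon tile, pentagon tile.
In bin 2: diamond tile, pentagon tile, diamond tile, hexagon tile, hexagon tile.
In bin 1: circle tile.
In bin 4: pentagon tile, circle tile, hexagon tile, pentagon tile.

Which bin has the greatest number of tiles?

bin 2

Counts by bin: bin 2→5, bin 4→4, bin 5→3, bin 1→1.
The maximum is 5, held uniquely by bin 2.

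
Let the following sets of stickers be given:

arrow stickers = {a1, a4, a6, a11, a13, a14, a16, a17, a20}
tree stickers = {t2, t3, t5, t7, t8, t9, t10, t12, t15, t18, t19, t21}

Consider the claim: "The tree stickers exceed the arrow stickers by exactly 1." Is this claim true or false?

False

tree stickers: 12.
arrow stickers: 9.
The claim requires 12 − 9 (= 3) to equal 1, which does not hold.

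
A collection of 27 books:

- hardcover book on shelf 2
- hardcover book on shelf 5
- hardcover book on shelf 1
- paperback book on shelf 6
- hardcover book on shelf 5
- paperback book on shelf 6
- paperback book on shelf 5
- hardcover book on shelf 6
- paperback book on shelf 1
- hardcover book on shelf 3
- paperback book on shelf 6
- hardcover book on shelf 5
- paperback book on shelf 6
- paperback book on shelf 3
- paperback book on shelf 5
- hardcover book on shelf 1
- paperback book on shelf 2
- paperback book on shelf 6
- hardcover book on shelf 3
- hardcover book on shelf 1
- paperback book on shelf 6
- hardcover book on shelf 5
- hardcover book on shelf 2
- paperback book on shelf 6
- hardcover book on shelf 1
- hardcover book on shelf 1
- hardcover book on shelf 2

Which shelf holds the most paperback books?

shelf 6

Counts by shelf (restricted to paperback books): shelf 6→7, shelf 5→2, shelf 1→1, shelf 3→1, shelf 2→1.
The maximum is 7, held uniquely by shelf 6.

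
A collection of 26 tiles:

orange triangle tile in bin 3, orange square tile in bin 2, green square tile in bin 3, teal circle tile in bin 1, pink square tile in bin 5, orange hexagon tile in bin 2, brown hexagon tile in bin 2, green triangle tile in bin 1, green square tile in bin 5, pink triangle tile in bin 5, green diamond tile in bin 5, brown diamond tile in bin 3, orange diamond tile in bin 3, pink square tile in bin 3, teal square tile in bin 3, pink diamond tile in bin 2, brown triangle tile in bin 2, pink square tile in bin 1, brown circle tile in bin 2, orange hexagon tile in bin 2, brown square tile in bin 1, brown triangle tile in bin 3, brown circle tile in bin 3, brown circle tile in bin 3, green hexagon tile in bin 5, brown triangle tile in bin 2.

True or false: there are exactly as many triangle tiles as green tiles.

triangle tiles: 6.
green tiles: 5.
The claim requires 6 = 5, which does not hold.

False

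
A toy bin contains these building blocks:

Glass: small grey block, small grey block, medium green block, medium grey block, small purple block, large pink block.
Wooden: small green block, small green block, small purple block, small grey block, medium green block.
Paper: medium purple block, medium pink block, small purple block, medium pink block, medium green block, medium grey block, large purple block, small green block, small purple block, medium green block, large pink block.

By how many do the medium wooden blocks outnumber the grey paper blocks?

0

medium wooden blocks: 1.
grey paper blocks: 1.
1 − 1 = 0.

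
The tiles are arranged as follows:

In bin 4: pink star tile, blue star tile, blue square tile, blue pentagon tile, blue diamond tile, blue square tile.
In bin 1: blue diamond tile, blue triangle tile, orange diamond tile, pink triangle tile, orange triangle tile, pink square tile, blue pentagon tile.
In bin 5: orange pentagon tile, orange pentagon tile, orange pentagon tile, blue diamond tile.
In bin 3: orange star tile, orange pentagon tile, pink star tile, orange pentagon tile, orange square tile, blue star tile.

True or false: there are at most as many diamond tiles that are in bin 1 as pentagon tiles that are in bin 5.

True

There are 2 diamond tiles in bin 1.
There are 3 pentagon tiles in bin 5.
The claim requires 2 ≤ 3, which holds.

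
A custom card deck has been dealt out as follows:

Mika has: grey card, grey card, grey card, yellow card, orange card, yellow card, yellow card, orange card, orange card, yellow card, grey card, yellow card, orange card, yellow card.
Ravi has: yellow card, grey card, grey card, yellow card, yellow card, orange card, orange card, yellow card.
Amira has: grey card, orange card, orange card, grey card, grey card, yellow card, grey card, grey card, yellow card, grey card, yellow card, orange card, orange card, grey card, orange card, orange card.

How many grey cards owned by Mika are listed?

4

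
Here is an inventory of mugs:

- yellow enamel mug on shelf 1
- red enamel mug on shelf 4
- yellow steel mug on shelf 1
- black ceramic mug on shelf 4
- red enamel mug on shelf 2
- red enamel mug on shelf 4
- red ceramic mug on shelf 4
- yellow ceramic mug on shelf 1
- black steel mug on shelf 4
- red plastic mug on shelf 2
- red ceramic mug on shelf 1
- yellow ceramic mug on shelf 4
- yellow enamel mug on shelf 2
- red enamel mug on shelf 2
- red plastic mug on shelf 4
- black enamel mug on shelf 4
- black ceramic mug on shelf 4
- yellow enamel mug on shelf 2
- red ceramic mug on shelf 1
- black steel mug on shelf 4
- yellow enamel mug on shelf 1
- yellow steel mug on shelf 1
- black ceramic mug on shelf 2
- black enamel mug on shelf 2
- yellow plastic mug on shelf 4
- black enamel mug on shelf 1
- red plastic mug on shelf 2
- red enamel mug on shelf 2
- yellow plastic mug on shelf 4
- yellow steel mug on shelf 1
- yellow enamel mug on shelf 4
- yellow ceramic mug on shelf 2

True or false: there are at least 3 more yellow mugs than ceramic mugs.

True

|yellow mugs| = 13.
|ceramic mugs| = 9.
The claim requires 13 − 9 = 4 ≥ 3, which holds.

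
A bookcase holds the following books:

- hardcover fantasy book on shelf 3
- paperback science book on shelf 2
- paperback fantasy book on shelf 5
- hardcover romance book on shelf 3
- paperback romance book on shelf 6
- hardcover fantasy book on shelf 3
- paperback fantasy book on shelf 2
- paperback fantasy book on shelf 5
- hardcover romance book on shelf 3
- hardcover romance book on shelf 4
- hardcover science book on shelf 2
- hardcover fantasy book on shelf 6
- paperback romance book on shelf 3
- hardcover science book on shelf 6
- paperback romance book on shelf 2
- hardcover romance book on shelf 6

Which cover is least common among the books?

Counts by cover: hardcover 9, paperback 7.
The minimum is 7, held uniquely by paperback.

paperback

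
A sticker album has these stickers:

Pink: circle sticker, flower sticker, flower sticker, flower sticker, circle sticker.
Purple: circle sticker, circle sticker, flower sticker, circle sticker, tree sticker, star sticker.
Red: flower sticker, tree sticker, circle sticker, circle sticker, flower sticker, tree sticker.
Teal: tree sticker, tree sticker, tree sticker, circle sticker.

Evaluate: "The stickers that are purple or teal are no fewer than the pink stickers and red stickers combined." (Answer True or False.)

|stickers that are purple or teal| = 10.
pink stickers: 5; red stickers: 6; combined: 5 + 6 = 11.
The claim requires 10 ≥ 11, which does not hold.

False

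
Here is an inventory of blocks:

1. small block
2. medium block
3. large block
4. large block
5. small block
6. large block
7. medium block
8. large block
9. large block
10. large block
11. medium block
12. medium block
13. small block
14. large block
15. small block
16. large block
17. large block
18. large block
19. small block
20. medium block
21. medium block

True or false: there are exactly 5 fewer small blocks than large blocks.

True

small blocks: 5.
large blocks: 10.
The claim requires 10 − 5 (= 5) to equal 5, which holds.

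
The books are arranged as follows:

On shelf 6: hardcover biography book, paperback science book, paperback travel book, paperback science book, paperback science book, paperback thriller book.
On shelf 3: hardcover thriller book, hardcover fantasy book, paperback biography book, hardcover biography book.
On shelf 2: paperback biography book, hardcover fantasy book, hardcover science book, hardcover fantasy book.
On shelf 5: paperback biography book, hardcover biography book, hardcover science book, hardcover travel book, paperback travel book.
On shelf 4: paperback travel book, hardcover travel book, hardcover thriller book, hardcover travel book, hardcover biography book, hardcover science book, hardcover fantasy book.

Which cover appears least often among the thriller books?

paperback

Counts by cover (restricted to thriller books): hardcover 2, paperback 1.
The minimum is 1, held uniquely by paperback.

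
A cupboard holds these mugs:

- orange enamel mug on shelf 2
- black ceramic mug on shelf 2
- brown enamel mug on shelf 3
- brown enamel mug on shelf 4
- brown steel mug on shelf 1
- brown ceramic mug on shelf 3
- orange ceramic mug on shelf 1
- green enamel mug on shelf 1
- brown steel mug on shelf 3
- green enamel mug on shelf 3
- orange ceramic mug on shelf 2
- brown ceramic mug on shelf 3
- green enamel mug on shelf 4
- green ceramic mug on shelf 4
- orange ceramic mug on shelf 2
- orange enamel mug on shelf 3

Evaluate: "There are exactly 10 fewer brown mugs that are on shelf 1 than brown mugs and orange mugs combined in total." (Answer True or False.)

True

|brown mugs on shelf 1| = 1.
brown mugs: 6; orange mugs: 5; combined: 6 + 5 = 11.
The claim requires 11 − 1 (= 10) to equal 10, which holds.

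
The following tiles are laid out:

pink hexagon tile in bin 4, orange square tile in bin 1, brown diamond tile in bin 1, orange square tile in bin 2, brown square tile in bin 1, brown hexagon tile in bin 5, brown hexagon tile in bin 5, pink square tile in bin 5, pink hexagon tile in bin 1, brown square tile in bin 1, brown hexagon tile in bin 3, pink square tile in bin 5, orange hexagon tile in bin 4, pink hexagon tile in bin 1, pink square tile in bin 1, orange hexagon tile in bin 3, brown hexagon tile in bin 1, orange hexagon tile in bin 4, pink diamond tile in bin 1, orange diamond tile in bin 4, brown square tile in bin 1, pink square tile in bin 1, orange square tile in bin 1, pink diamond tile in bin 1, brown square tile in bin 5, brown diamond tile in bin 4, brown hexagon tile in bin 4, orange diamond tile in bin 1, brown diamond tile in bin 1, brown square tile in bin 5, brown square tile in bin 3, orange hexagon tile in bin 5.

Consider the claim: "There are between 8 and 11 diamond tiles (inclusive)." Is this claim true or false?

|diamond tiles| = 7.
The claim requires 8 ≤ 7 ≤ 11, which does not hold.

False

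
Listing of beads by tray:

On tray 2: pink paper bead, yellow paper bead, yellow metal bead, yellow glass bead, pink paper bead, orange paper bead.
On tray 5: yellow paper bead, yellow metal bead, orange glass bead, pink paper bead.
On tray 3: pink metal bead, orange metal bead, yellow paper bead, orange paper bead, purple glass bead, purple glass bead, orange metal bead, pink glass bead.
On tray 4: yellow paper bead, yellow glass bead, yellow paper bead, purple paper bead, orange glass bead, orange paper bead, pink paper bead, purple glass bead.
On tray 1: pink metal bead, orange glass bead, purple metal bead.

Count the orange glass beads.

3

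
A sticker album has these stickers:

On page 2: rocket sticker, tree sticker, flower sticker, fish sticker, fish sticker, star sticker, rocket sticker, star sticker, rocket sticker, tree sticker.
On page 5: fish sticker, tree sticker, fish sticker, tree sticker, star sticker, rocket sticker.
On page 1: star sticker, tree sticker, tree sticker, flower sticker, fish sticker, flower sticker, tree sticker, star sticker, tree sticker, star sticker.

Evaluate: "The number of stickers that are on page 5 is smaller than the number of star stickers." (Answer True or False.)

False

stickers on page 5: 6.
star stickers: 6.
The claim requires 6 < 6, which does not hold.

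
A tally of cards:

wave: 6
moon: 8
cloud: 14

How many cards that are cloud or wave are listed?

cloud: 14; wave: 6; together 14 + 6 = 20.

20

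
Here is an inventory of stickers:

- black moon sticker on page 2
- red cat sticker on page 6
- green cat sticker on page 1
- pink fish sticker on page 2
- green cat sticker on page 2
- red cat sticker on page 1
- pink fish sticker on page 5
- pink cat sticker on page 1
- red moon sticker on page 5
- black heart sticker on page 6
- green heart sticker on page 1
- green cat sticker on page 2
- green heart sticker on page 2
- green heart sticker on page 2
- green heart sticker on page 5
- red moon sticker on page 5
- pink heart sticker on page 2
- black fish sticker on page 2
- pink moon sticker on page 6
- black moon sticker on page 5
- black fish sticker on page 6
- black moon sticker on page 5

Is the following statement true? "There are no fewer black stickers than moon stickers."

True

There are 6 black stickers.
There are 6 moon stickers.
The claim requires 6 ≥ 6, which holds.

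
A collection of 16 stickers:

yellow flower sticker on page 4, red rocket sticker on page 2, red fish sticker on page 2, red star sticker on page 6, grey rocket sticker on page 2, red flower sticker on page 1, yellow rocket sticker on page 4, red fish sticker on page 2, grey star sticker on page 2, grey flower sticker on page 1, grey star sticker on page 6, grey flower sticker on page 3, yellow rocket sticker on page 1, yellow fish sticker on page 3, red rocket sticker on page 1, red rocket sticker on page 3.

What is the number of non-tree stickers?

16

Total stickers: 16; with the excluded value: 0; remaining 16 − 0 = 16.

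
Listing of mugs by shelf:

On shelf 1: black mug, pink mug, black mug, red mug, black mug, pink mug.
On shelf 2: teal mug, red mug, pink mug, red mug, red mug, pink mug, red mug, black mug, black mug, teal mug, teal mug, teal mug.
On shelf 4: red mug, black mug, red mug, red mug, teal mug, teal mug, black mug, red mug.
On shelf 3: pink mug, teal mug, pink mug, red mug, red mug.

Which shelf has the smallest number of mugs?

Counts by shelf: shelf 2→12, shelf 4→8, shelf 1→6, shelf 3→5.
The minimum is 5, held uniquely by shelf 3.

shelf 3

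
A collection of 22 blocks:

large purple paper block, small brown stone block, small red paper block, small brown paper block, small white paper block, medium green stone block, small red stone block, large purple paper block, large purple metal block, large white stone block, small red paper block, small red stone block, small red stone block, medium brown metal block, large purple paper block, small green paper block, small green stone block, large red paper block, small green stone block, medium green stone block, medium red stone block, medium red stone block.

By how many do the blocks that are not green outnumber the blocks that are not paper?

4

blocks that are not green: 17.
blocks that are not paper: 13.
17 − 13 = 4.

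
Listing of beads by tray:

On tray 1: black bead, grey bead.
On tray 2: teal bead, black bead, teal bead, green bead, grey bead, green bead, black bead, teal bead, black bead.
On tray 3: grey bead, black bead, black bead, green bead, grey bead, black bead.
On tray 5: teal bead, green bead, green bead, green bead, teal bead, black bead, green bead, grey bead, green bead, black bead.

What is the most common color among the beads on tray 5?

green

Counts by color (restricted to beads on tray 5): green 5, black 2, teal 2, grey 1.
The maximum is 5, held uniquely by green.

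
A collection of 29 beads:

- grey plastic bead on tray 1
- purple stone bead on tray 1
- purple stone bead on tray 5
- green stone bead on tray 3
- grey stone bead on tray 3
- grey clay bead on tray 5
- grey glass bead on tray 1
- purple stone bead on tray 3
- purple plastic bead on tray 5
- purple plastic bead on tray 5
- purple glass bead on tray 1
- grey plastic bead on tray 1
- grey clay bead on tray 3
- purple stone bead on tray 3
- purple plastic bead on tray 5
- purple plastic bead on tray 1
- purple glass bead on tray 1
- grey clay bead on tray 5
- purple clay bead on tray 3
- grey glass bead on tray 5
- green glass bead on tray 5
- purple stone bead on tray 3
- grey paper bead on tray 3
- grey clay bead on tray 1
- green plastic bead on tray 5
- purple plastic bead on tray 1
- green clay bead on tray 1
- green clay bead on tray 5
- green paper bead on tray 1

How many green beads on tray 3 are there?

1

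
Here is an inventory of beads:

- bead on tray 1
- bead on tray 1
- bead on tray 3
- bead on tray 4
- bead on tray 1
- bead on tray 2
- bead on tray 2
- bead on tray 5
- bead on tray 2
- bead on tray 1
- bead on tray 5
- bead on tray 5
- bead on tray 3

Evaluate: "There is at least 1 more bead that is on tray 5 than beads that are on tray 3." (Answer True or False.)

True

beads on tray 5: 3.
beads on tray 3: 2.
The claim requires 3 − 2 = 1 ≥ 1, which holds.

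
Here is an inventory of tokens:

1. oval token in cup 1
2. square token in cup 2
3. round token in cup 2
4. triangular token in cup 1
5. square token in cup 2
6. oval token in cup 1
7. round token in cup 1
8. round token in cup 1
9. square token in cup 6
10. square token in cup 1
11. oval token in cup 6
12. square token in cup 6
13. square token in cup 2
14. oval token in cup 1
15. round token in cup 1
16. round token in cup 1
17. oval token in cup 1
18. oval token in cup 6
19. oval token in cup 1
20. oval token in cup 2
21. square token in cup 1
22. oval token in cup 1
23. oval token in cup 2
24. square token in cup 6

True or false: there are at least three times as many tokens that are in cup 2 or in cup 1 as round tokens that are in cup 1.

|tokens in cup 2 or in cup 1| = 19.
|round tokens in cup 1| = 4.
The claim requires 19 ≥ 3 × 4 = 12, which holds.

True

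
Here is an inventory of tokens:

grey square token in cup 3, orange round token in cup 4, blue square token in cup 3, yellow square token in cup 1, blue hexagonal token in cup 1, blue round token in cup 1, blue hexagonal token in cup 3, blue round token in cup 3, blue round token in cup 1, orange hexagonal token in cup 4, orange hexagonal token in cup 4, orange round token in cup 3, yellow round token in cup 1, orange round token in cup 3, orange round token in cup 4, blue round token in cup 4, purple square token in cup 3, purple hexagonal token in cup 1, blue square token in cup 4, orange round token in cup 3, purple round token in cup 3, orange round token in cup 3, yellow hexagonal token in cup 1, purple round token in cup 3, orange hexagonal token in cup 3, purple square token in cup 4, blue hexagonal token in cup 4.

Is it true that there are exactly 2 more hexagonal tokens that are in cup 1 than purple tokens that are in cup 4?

|hexagonal tokens in cup 1| = 3.
|purple tokens in cup 4| = 1.
The claim requires 3 − 1 (= 2) to equal 2, which holds.

True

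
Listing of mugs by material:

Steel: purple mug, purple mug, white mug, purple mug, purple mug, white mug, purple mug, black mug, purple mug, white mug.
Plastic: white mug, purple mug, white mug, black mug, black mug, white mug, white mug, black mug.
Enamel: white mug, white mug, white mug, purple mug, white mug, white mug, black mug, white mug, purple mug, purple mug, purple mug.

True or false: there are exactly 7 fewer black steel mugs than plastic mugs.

True

|black steel mugs| = 1.
|plastic mugs| = 8.
The claim requires 8 − 1 (= 7) to equal 7, which holds.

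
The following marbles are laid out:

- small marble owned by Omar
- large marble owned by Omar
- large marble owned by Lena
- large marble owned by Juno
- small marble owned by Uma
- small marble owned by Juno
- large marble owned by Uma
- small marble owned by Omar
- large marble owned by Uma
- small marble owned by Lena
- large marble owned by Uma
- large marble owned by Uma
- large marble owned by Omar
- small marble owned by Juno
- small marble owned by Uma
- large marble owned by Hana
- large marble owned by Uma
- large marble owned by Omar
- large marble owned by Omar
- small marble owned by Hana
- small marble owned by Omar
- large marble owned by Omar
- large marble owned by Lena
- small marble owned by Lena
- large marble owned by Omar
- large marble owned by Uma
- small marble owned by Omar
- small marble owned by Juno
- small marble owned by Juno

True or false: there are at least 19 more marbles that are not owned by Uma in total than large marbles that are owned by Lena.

|marbles that are not owned by Uma| = 21.
|large marbles owned by Lena| = 2.
The claim requires 21 − 2 = 19 ≥ 19, which holds.

True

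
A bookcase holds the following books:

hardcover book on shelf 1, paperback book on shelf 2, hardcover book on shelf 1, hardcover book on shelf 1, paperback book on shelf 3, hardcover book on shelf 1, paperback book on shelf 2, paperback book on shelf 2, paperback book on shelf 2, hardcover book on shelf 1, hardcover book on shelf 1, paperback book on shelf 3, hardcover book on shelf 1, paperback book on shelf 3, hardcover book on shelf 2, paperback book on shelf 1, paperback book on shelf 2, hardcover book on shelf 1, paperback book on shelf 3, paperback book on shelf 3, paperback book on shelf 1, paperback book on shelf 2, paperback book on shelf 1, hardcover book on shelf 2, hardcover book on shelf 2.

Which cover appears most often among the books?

paperback

Counts by cover: paperback 14, hardcover 11.
The maximum is 14, held uniquely by paperback.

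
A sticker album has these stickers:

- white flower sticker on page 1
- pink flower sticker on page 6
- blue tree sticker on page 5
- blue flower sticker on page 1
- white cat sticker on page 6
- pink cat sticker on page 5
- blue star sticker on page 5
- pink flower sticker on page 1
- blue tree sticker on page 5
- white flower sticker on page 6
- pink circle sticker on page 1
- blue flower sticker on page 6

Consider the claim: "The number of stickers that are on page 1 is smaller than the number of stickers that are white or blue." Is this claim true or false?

There are 4 stickers on page 1.
There are 8 stickers that are white or blue.
The claim requires 4 < 8, which holds.

True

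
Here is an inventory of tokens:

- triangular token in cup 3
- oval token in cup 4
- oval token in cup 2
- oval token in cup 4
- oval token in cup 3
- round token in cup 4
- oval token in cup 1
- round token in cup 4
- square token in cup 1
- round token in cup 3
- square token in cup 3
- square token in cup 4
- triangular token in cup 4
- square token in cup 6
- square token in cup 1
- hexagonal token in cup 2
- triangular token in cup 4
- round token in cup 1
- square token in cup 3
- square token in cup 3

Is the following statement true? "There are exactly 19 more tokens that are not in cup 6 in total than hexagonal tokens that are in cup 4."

tokens that are not in cup 6: 19.
hexagonal tokens in cup 4: 0.
The claim requires 19 − 0 (= 19) to equal 19, which holds.

True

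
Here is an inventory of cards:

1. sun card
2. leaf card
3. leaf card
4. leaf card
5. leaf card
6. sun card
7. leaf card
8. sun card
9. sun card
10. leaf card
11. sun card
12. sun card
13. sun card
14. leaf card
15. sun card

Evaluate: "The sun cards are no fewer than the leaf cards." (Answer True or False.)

True

|sun cards| = 8.
|leaf cards| = 7.
The claim requires 8 ≥ 7, which holds.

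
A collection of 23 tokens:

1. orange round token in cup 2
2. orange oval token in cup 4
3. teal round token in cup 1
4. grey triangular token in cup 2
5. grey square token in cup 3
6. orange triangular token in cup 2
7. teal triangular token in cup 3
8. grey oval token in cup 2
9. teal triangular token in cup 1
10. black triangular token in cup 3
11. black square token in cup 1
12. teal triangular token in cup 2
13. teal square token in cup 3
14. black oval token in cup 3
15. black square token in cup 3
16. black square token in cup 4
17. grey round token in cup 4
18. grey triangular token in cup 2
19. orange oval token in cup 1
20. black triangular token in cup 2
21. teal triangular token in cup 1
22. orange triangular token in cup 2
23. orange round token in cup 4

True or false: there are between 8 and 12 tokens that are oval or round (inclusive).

True

There are 8 tokens that are oval or round.
The claim requires 8 ≤ 8 ≤ 12, which holds.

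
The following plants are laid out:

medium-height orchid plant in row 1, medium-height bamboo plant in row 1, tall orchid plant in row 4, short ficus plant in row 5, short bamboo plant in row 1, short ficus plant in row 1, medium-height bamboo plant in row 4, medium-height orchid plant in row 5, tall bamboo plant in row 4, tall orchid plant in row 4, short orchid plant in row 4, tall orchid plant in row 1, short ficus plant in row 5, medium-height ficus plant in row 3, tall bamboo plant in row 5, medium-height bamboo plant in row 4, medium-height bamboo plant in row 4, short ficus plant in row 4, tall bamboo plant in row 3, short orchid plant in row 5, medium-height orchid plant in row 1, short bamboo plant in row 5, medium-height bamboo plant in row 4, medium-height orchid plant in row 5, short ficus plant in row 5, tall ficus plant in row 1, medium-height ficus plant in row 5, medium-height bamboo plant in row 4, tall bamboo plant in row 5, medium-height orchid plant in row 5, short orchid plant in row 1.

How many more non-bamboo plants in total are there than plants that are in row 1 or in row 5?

non-bamboo plants: 19.
plants in row 1 or in row 5: 19.
19 − 19 = 0.

0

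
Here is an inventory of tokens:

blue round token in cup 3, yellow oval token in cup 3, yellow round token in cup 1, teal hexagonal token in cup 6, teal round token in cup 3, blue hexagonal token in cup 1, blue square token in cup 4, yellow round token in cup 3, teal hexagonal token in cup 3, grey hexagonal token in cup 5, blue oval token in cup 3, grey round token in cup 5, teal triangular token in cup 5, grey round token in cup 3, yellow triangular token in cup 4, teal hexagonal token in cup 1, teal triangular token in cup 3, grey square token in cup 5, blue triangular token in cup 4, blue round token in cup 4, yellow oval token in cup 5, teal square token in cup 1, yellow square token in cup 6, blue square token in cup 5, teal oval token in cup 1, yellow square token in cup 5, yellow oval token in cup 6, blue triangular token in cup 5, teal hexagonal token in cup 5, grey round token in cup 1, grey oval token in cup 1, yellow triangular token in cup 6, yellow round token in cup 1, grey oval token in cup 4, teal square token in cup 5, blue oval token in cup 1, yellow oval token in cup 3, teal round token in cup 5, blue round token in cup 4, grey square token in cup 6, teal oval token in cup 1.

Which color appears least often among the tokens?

Counts by color: teal 12, yellow 11, blue 10, grey 8.
The minimum is 8, held uniquely by grey.

grey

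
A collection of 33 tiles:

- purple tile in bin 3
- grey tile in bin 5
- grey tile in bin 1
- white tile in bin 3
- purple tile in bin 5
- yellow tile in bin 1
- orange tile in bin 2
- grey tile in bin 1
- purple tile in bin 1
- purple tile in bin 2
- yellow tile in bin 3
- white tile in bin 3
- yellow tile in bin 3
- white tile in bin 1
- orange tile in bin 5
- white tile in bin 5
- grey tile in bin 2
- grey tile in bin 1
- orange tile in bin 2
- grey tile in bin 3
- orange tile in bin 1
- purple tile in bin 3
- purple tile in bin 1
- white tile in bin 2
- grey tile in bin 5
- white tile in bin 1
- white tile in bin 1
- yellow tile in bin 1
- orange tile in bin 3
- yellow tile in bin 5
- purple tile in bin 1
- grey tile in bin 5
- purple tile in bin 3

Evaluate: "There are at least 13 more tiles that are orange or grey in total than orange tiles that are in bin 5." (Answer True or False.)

False

There are 13 tiles that are orange or grey.
There is 1 orange tile in bin 5.
The claim requires 13 − 1 = 12 ≥ 13, which does not hold.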